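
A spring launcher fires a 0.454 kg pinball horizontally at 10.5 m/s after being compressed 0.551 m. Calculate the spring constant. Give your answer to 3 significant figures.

k = 165 N/m

Spring PE at full compression equals KE at release: ½kx² = ½mv²
k = mv²/x² = (0.454)(10.5)²/(0.551)² = 164.9 N/m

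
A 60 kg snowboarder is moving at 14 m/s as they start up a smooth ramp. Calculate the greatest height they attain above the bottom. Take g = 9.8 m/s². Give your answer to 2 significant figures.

By energy conservation, ½mv² = mgh
h = v²/(2g) = 14²/(2 × 9.8) = 10.00 m

h = 10 m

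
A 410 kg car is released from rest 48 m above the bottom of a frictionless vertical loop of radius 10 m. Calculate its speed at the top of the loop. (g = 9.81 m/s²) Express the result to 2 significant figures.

v = 23 m/s

Energy conservation: mgh = ½mv_top² + mg(2r)
v_top² = 2g(h − 2r) = 2(9.81)(48 − 20.00) = 549.4
v_top = 23.44 m/s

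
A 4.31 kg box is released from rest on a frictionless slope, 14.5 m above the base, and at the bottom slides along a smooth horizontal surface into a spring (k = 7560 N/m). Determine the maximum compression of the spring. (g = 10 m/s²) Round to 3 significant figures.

x = 0.407 m

Gravitational PE at the top equals spring PE at max compression: mgh = ½kx²
x = √(2mgh/k) = √(2 × 4.31 × 10 × 14.5 / 7560) = 0.4066 m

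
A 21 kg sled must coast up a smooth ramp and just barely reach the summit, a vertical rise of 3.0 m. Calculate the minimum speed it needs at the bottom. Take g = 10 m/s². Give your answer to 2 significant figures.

At the top it is momentarily at rest, so all KE converts to PE: ½mv² = mgh
v = √(2gh) = √(2 × 10 × 3.0) = 7.746 m/s

v = 7.7 m/s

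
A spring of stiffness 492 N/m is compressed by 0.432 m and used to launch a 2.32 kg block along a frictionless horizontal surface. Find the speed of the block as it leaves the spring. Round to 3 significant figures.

v = 6.29 m/s

The block leaves the spring when the spring is at natural length, so ½kx² = ½mv²
v = x√(k/m) = 0.432 × √(492/2.32) = 6.291 m/s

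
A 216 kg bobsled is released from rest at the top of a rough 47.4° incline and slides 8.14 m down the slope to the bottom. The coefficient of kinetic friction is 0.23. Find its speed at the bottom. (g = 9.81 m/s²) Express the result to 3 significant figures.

v = 9.63 m/s

Work–energy: mg(L sinθ) − μ_k(mg cosθ)L = ½mv²
mgh = mgL sinθ = (216)(9.81)(8.14)sin47.4° = 12696 J
W_f = μ_k mg cosθ · L = (0.23)(216)(9.81)cos47.4°·8.14 = 2685 J
½mv² = 12696 − 2685 = 10011 J
v = √(2 × 10011/216) = 9.628 m/s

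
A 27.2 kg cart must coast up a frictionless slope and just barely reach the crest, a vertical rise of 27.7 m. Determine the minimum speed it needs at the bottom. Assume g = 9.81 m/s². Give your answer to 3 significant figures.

At the top it is momentarily at rest, so all KE converts to PE: ½mv² = mgh
v = √(2gh) = √(2 × 9.81 × 27.7) = 23.31 m/s

v = 23.3 m/s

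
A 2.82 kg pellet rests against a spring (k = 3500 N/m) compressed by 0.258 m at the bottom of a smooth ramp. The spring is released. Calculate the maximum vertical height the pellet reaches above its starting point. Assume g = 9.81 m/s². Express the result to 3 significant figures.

All spring PE becomes gravitational PE at the highest point: ½kx² = mgh
h = kx²/(2mg) = (3500)(0.258)²/(2 × 2.82 × 9.81) = 4.211 m

h = 4.21 m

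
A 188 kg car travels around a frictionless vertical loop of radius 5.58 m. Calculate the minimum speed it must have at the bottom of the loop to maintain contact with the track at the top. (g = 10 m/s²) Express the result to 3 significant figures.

At the top: mg = mv_top²/r ⇒ v_top² = gr = 55.80 m²/s²
Energy from bottom to top (height 2r): ½mv_bot² = ½mv_top² + mg(2r)
v_bot² = gr + 4gr = 5gr = 279.0
v_bot = √(5gr) = 16.70 m/s

v = 16.7 m/s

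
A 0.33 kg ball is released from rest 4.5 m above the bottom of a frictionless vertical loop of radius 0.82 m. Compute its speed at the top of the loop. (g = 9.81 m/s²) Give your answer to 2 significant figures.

Energy conservation: mgh = ½mv_top² + mg(2r)
v_top² = 2g(h − 2r) = 2(9.81)(4.5 − 1.640) = 56.11
v_top = 7.491 m/s

v = 7.5 m/s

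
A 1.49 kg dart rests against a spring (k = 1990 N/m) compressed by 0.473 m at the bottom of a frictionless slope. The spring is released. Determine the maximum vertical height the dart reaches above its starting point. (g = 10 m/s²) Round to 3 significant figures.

h = 14.9 m

All spring PE becomes gravitational PE at the highest point: ½kx² = mgh
h = kx²/(2mg) = (1990)(0.473)²/(2 × 1.49 × 10) = 14.94 m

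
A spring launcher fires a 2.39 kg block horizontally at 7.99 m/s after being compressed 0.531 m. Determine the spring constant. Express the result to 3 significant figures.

k = 541 N/m

½kx² = ½mv²
k = mv²/x² = (2.39)(7.99)²/(0.531)² = 541.1 N/m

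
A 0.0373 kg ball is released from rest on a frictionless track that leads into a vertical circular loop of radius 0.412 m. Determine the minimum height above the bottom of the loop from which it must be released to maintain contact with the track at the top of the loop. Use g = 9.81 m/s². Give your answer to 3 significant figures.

h = 1.03 m

At the top, for minimum speed gravity alone supplies the centripetal force: mg = mv_top²/r ⇒ v_top² = gr = 4.042 m²/s²
Energy conservation from release height h to the top (height 2r): mgh = ½mv_top² + mg(2r)
h = v_top²/(2g) + 2r = r/2 + 2r = 5r/2 = 1.030 m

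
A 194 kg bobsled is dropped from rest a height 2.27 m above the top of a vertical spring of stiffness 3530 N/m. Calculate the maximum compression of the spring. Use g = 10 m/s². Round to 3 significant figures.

x = 2.22 m

Take the reference level at the top of the uncompressed spring. At max compression the bobsled has fallen H + x and is momentarily at rest:
mg(H + x) = ½kx²
½(3530)x² − (194)(10)x − (194)(10)(2.27) = 0
1765x² − 1940x − 4404 = 0
x = [1940 + √(3.764e+06 + 3.1091e+07)]/(2 × 1765) = 2.222 m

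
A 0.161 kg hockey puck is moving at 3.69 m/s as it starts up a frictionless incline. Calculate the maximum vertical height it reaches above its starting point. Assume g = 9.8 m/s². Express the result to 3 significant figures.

h = 0.695 m

By energy conservation, ½mv² = mgh
h = v²/(2g) = 3.69²/(2 × 9.8) = 0.6947 m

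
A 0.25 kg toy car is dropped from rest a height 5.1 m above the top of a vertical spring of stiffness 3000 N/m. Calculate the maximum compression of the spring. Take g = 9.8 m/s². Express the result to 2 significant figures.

Take the reference level at the top of the uncompressed spring. At max compression the car has fallen H + x and is momentarily at rest:
mg(H + x) = ½kx²
½(3000)x² − (0.25)(9.8)x − (0.25)(9.8)(5.1) = 0
1500x² − 2.450x − 12.49 = 0
x = [2.450 + √(6.003 + 74970)]/(2 × 1500) = 0.09209 m

x = 0.092 m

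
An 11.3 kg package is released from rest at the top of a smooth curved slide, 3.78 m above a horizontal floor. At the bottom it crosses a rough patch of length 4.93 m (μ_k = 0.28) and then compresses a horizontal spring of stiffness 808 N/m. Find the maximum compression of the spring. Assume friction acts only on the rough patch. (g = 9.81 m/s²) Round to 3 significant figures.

Initial energy: E₁ = mgh = (11.3)(9.81)(3.78) = 419.02 J
Friction removes W_f = μ_k mg d = (0.28)(11.3)(9.81)(4.93) = 153.0 J
Energy reaching the spring: E = 419.02 − 153.0 = 266.00 J
At max compression ½kx² = E ⇒ x = √(2E/k) = √(2 × 266.00/808) = 0.8114 m

x = 0.811 m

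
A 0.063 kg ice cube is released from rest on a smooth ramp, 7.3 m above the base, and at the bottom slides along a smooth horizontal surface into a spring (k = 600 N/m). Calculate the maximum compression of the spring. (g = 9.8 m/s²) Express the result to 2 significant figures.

At max compression the cube is momentarily at rest: mgh = ½kx²
x = √(2mgh/k) = √(2 × 0.063 × 9.8 × 7.3 / 600) = 0.1226 m

x = 0.12 m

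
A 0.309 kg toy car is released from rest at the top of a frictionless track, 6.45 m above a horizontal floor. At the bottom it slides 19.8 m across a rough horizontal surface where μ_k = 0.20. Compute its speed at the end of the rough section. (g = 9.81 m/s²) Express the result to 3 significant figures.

Energy at the top = energy at the end + work done against friction:
mgh = ½mv² + μ_k m g d
W_f = μ_k mg d = (0.20)(0.309)(9.81)(19.8) = 12.00 J
½mv² = mgh − W_f = 19.552 − 12.00 = 7.5479 J
v = √(2 × 7.5479/0.309) = 6.990 m/s

v = 6.99 m/s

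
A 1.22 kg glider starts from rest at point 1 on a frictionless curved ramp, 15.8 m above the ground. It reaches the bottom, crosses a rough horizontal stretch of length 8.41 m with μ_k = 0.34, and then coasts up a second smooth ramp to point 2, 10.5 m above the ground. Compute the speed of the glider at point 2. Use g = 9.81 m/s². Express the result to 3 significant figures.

Energy at 1: mgh₁ = (1.22)(9.81)(15.8) = 189.10 J
Friction loss: W_f = μ_k mg d = 34.22 J
At 2: ½mv² + mgh₂ = mgh₁ − W_f
½mv² = 189.10 − 34.22 − 125.67 = 29.210 J
v = √(2 × 29.210/1.22) = 6.920 m/s

v = 6.92 m/s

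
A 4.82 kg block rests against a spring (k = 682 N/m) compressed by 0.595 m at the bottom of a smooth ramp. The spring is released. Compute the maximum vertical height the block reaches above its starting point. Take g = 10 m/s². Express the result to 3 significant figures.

Energy conservation from release to the highest point: ½kx² = mgh
h = kx²/(2mg) = (682)(0.595)²/(2 × 4.82 × 10) = 2.505 m

h = 2.50 m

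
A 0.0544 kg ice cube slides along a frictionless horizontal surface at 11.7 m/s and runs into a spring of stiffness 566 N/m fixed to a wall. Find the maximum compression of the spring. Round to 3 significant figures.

x = 0.115 m

At max compression the cube is momentarily at rest: ½mv² = ½kx²
x = v√(m/k) = 11.7 × √(0.0544/566) = 0.1147 m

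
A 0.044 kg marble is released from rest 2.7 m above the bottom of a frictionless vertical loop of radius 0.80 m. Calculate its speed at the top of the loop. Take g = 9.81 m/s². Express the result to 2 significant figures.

v = 4.6 m/s

Energy conservation: mgh = ½mv_top² + mg(2r)
v_top² = 2g(h − 2r) = 2(9.81)(2.7 − 1.600) = 21.58
v_top = 4.646 m/s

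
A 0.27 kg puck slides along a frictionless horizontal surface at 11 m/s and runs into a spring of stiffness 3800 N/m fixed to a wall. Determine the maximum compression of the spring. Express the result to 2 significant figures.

x = 0.093 m

All KE is stored as spring PE at maximum compression: ½mv² = ½kx²
x = v√(m/k) = 11 × √(0.27/3800) = 0.09272 m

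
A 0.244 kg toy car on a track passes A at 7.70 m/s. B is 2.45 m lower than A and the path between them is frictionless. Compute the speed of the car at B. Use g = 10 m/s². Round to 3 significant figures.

v = 10.4 m/s

Equating total energy at the two states: ½mv₀² + mgh = ½mv²
The mass cancels from both sides.
v² = v₀² + 2gh = (7.70)² + 2(10)(2.45) = 108.29
v = √108.29 = 10.41 m/s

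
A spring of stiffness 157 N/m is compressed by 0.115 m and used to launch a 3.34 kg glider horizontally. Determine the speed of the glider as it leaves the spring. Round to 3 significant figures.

Spring PE converts entirely to kinetic energy: ½kx² = ½mv²
v = x√(k/m) = 0.115 × √(157/3.34) = 0.7885 m/s

v = 0.788 m/s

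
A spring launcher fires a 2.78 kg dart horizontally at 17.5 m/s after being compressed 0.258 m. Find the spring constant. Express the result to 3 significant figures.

k = 12800 N/m

½kx² = ½mv²
k = mv²/x² = (2.78)(17.5)²/(0.258)² = 12790 N/m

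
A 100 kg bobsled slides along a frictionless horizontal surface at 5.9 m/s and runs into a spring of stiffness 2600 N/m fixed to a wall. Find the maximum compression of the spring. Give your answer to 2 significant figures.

At max compression the bobsled is momentarily at rest: ½mv² = ½kx²
x = v√(m/k) = 5.9 × √(100/2600) = 1.157 m

x = 1.2 m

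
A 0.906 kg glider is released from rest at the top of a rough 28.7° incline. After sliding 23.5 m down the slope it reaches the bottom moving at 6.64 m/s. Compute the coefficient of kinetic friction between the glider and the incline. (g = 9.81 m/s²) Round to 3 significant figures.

The energy dissipated by friction is the PE lost minus the KE gained:
mgL sinθ = 100.30 J; ½mv² = 19.973 J
W_f = 100.30 − 19.973 = 80.33 J
μ_k = W_f/(mg cosθ · L) = 80.33/(7.796 × 23.5) = 0.4385

μ_k = 0.438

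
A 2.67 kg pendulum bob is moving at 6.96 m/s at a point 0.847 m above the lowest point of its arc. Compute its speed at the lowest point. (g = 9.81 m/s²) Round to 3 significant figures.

v = 8.07 m/s

Equating total energy at the two states: ½mv₀² + mgh = ½mv²
The mass cancels from both sides.
v² = v₀² + 2gh = (6.96)² + 2(9.81)(0.847) = 65.060
v = √65.060 = 8.066 m/s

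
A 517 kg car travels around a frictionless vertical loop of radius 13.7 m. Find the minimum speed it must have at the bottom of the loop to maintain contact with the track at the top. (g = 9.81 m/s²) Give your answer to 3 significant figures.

v = 25.9 m/s

At the top: mg = mv_top²/r ⇒ v_top² = gr = 134.4 m²/s²
Energy from bottom to top (height 2r): ½mv_bot² = ½mv_top² + mg(2r)
v_bot² = gr + 4gr = 5gr = 672.0
v_bot = √(5gr) = 25.92 m/s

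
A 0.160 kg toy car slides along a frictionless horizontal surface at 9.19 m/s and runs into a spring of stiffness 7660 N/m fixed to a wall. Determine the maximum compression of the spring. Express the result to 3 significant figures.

At max compression the car is momentarily at rest: ½mv² = ½kx²
x = v√(m/k) = 9.19 × √(0.160/7660) = 0.04200 m

x = 0.0420 m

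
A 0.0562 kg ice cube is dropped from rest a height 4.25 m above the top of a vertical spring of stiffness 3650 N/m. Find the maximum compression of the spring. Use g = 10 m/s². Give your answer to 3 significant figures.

x = 0.0363 m

Take the reference level at the top of the uncompressed spring. At max compression the cube has fallen H + x and is momentarily at rest:
mg(H + x) = ½kx²
½(3650)x² − (0.0562)(10)x − (0.0562)(10)(4.25) = 0
1825x² − 0.5620x − 2.389 = 0
x = [0.5620 + √(0.3158 + 17436)]/(2 × 1825) = 0.03633 m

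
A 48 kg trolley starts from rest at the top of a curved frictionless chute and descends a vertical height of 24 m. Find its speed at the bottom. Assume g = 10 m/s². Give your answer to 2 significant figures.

v = 22 m/s

Mechanical energy is conserved (no friction): mgh = ½mv²
v = √(2gh) = √(2 × 10 × 24) = √480.00 = 21.91 m/s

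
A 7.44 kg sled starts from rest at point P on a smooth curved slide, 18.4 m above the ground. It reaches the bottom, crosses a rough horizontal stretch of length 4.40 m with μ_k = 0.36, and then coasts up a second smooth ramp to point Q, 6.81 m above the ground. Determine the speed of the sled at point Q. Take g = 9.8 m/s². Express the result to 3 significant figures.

Energy at P: mgh₁ = (7.44)(9.8)(18.4) = 1341.6 J
Friction loss: W_f = μ_k mg d = 115.5 J
At Q: ½mv² + mgh₂ = mgh₁ − W_f
½mv² = 1341.6 − 115.5 − 496.53 = 729.56 J
v = √(2 × 729.56/7.44) = 14.00 m/s

v = 14.0 m/s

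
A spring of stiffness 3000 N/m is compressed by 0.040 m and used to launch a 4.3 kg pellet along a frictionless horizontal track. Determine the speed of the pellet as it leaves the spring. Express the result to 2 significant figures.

v = 1.1 m/s

Spring PE converts entirely to kinetic energy: ½kx² = ½mv²
v = x√(k/m) = 0.040 × √(3000/4.3) = 1.057 m/s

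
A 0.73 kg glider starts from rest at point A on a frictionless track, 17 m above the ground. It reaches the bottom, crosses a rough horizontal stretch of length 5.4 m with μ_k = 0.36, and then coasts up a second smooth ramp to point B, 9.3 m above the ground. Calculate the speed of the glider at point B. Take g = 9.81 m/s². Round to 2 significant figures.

Energy at A: mgh₁ = (0.73)(9.81)(17) = 121.74 J
Friction loss: W_f = μ_k mg d = 13.92 J
At B: ½mv² + mgh₂ = mgh₁ − W_f
½mv² = 121.74 − 13.92 − 66.600 = 41.220 J
v = √(2 × 41.220/0.73) = 10.63 m/s

v = 11 m/s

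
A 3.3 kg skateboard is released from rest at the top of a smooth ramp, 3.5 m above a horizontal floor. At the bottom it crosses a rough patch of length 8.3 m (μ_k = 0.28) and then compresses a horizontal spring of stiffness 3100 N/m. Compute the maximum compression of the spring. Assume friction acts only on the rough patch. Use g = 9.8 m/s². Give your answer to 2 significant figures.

x = 0.16 m

Initial energy: E₁ = mgh = (3.3)(9.8)(3.5) = 113.19 J
Friction removes W_f = μ_k mg d = (0.28)(3.3)(9.8)(8.3) = 75.16 J
Energy reaching the spring: E = 113.19 − 75.16 = 38.032 J
At max compression ½kx² = E ⇒ x = √(2E/k) = √(2 × 38.032/3100) = 0.1566 m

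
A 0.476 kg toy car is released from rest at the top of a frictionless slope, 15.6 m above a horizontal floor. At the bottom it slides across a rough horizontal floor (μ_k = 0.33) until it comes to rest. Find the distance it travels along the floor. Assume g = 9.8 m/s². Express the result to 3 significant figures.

d = 47.3 m

Energy bookkeeping (friction removes W_f = μ_k N d):
At rest all PE has been dissipated by friction: mgh = μ_k m g d
d = h/μ_k = 15.6/0.33 = 47.27 m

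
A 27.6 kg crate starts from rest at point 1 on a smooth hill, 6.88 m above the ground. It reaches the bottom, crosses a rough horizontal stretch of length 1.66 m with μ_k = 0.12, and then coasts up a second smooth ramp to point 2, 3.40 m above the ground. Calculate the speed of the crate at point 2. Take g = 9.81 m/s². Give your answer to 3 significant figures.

Energy at 1: mgh₁ = (27.6)(9.81)(6.88) = 1862.8 J
Friction loss: W_f = μ_k mg d = 53.93 J
At 2: ½mv² + mgh₂ = mgh₁ − W_f
½mv² = 1862.8 − 53.93 − 920.57 = 888.30 J
v = √(2 × 888.30/27.6) = 8.023 m/s

v = 8.02 m/s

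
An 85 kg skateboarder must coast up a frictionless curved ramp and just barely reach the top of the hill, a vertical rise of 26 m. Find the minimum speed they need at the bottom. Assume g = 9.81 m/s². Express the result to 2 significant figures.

v = 23 m/s

At the top they are momentarily at rest, so all KE converts to PE: ½mv² = mgh
v = √(2gh) = √(2 × 9.81 × 26) = 22.59 m/s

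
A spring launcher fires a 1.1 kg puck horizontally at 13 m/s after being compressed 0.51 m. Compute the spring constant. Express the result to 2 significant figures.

Energy stored in the spring equals the launch KE: ½kx² = ½mv²
k = mv²/x² = (1.1)(13)²/(0.51)² = 714.7 N/m

k = 710 N/m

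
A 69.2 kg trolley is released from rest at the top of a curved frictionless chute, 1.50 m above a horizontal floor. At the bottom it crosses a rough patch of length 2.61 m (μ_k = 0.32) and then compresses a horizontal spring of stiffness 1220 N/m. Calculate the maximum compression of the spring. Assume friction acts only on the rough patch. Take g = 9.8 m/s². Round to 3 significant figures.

Initial energy: E₁ = mgh = (69.2)(9.8)(1.50) = 1017.2 J
Friction removes W_f = μ_k mg d = (0.32)(69.2)(9.8)(2.61) = 566.4 J
Energy reaching the spring: E = 1017.2 − 566.4 = 450.84 J
At max compression ½kx² = E ⇒ x = √(2E/k) = √(2 × 450.84/1220) = 0.8597 m

x = 0.860 m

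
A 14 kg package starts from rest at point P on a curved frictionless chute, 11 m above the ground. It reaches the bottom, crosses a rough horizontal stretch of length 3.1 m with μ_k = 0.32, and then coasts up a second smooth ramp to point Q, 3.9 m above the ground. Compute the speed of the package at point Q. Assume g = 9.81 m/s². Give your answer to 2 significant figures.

Energy at P: mgh₁ = (14)(9.81)(11) = 1510.7 J
Friction loss: W_f = μ_k mg d = 136.2 J
At Q: ½mv² + mgh₂ = mgh₁ − W_f
½mv² = 1510.7 − 136.2 − 535.63 = 838.87 J
v = √(2 × 838.87/14) = 10.95 m/s

v = 11 m/s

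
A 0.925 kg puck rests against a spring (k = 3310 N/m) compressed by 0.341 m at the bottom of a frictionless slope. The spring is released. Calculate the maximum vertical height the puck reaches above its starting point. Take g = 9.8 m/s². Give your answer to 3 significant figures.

h = 21.2 m

All spring PE becomes gravitational PE at the highest point: ½kx² = mgh
h = kx²/(2mg) = (3310)(0.341)²/(2 × 0.925 × 9.8) = 21.23 m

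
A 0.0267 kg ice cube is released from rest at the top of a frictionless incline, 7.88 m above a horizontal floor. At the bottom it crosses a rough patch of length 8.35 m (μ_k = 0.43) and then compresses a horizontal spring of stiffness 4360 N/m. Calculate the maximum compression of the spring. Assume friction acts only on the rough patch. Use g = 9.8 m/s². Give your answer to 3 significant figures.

x = 0.0227 m

Initial energy: E₁ = mgh = (0.0267)(9.8)(7.88) = 2.0619 J
Friction removes W_f = μ_k mg d = (0.43)(0.0267)(9.8)(8.35) = 0.9395 J
Energy reaching the spring: E = 2.0619 − 0.9395 = 1.1224 J
At max compression ½kx² = E ⇒ x = √(2E/k) = √(2 × 1.1224/4360) = 0.02269 m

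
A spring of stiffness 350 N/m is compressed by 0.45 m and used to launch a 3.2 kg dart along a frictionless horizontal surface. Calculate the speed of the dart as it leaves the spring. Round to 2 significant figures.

Spring PE converts entirely to kinetic energy: ½kx² = ½mv²
v = x√(k/m) = 0.45 × √(350/3.2) = 4.706 m/s

v = 4.7 m/s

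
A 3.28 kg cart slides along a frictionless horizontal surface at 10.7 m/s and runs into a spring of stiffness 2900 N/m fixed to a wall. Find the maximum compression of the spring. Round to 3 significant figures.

At max compression the cart is momentarily at rest: ½mv² = ½kx²
x = v√(m/k) = 10.7 × √(3.28/2900) = 0.3599 m

x = 0.360 m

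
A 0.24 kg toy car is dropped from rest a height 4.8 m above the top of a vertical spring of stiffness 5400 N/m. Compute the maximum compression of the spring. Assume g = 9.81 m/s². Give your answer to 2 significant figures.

x = 0.065 m

Let x be the compression. The total drop is H + x, and the car is instantaneously at rest at max compression, so energy conservation gives:
mg(H + x) = ½kx²
½(5400)x² − (0.24)(9.81)x − (0.24)(9.81)(4.8) = 0
2700x² − 2.354x − 11.30 = 0
x = [2.354 + √(5.543 + 122052)]/(2 × 2700) = 0.06513 m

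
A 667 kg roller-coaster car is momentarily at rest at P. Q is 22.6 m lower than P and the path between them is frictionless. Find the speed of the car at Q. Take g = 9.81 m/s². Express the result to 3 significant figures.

v = 21.1 m/s

Equating total energy at the two states: mgh = ½mv²
v = √(2gh) = √(2 × 9.81 × 22.6) = √443.41 = 21.06 m/s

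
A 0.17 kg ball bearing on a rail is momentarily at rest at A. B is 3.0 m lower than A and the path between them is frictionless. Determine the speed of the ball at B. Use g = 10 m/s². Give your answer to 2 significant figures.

v = 7.7 m/s

Energy conservation between the two points: mgh = ½mv²
The mass cancels from both sides.
v = √(2gh) = √(2 × 10 × 3.0) = √60.000 = 7.746 m/s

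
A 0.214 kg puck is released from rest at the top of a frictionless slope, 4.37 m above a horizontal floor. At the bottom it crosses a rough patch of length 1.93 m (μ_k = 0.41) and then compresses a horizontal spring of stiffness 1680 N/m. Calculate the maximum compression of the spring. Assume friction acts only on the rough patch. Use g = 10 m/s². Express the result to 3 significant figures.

x = 0.0955 m

Initial energy: E₁ = mgh = (0.214)(10)(4.37) = 9.3518 J
Friction removes W_f = μ_k mg d = (0.41)(0.214)(10)(1.93) = 1.693 J
Energy reaching the spring: E = 9.3518 − 1.693 = 7.6584 J
At max compression ½kx² = E ⇒ x = √(2E/k) = √(2 × 7.6584/1680) = 0.09548 m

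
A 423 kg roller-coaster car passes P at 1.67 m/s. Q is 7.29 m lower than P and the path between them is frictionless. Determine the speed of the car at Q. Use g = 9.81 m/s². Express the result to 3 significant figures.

v = 12.1 m/s

Energy conservation between the two points: ½mv₀² + mgh = ½mv²
v² = v₀² + 2gh = (1.67)² + 2(9.81)(7.29) = 145.82
v = √145.82 = 12.08 m/s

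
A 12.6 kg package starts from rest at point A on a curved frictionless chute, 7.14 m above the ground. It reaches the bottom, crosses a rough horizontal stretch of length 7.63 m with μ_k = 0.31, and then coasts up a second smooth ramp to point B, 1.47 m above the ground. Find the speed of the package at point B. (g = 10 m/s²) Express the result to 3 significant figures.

v = 8.13 m/s

Energy at A: mgh₁ = (12.6)(10)(7.14) = 899.64 J
Friction loss: W_f = μ_k mg d = 298.0 J
At B: ½mv² + mgh₂ = mgh₁ − W_f
½mv² = 899.64 − 298.0 − 185.22 = 416.39 J
v = √(2 × 416.39/12.6) = 8.130 m/s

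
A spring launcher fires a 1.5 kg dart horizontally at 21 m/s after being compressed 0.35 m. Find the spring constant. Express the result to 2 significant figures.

Energy stored in the spring equals the launch KE: ½kx² = ½mv²
k = mv²/x² = (1.5)(21)²/(0.35)² = 5400 N/m

k = 5400 N/m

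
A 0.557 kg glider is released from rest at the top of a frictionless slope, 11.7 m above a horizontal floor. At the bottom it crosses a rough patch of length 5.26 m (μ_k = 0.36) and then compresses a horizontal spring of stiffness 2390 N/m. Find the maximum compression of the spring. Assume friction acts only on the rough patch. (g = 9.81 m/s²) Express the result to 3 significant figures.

Initial energy: E₁ = mgh = (0.557)(9.81)(11.7) = 63.931 J
Friction removes W_f = μ_k mg d = (0.36)(0.557)(9.81)(5.26) = 10.35 J
Energy reaching the spring: E = 63.931 − 10.35 = 53.584 J
At max compression ½kx² = E ⇒ x = √(2E/k) = √(2 × 53.584/2390) = 0.2118 m

x = 0.212 m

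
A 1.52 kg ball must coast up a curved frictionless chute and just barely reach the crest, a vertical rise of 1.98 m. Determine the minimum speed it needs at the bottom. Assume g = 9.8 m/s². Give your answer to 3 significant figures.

v = 6.23 m/s

At the top it is momentarily at rest, so all KE converts to PE: ½mv² = mgh
v = √(2gh) = √(2 × 9.8 × 1.98) = 6.230 m/s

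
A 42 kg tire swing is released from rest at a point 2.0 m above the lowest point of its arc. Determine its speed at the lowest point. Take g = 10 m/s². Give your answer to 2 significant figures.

Mechanical energy is conserved (no friction): mgh = ½mv²
v = √(2gh) = √(2 × 10 × 2.0) = √40.000 = 6.325 m/s

v = 6.3 m/s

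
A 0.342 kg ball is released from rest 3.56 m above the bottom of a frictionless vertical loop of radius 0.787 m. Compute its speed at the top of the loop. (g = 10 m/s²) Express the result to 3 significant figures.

v = 6.30 m/s

Energy conservation: mgh = ½mv_top² + mg(2r)
v_top² = 2g(h − 2r) = 2(10)(3.56 − 1.574) = 39.72
v_top = 6.302 m/s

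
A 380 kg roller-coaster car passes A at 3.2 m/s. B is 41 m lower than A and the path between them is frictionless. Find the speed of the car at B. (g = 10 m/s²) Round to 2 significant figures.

v = 29 m/s

Mechanical energy is conserved (no friction): ½mv₀² + mgh = ½mv²
v² = v₀² + 2gh = (3.2)² + 2(10)(41) = 830.24
v = √830.24 = 28.81 m/s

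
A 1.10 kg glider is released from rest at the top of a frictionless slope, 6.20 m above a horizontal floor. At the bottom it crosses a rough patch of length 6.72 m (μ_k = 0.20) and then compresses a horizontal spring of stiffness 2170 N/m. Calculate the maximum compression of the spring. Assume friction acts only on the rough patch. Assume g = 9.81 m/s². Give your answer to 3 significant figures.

Initial energy: E₁ = mgh = (1.10)(9.81)(6.20) = 66.904 J
Friction removes W_f = μ_k mg d = (0.20)(1.10)(9.81)(6.72) = 14.50 J
Energy reaching the spring: E = 66.904 − 14.50 = 52.401 J
At max compression ½kx² = E ⇒ x = √(2E/k) = √(2 × 52.401/2170) = 0.2198 m

x = 0.220 m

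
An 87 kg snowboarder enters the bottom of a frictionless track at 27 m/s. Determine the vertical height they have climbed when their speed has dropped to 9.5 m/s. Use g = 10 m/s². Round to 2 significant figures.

h = 32 m

Energy balance between the two points: ½mv₁² = ½mv₂² + mgh
h = (v₁² − v₂²)/(2g) = (27² − 9.5²)/(2 × 10) = 31.94 m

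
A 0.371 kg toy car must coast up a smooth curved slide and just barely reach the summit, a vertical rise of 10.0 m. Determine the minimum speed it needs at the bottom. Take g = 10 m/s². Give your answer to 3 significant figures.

At the top it is momentarily at rest, so all KE converts to PE: ½mv² = mgh
v = √(2gh) = √(2 × 10 × 10.0) = 14.14 m/s

v = 14.1 m/s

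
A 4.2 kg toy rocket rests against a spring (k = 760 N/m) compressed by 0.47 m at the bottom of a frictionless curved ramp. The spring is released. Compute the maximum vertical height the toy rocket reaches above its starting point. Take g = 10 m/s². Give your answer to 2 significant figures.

h = 2.0 m

All spring PE becomes gravitational PE at the highest point: ½kx² = mgh
h = kx²/(2mg) = (760)(0.47)²/(2 × 4.2 × 10) = 1.999 m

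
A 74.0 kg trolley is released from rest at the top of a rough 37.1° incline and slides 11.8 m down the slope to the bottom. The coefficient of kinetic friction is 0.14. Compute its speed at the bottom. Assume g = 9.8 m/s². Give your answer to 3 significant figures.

Taking the bottom as reference, mgh = ½mv² + μ_k N L with h = L sinθ, N = mg cosθ:
mgh = mgL sinθ = (74.0)(9.8)(11.8)sin37.1° = 5161.9 J
W_f = μ_k mg cosθ · L = (0.14)(74.0)(9.8)cos37.1°·11.8 = 955.5 J
½mv² = 5161.9 − 955.5 = 4206.3 J
v = √(2 × 4206.3/74.0) = 10.66 m/s

v = 10.7 m/s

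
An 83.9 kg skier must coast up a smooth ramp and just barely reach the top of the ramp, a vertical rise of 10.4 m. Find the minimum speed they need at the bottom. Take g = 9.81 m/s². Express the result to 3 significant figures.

At the top they are momentarily at rest, so all KE converts to PE: ½mv² = mgh
v = √(2gh) = √(2 × 9.81 × 10.4) = 14.28 m/s

v = 14.3 m/s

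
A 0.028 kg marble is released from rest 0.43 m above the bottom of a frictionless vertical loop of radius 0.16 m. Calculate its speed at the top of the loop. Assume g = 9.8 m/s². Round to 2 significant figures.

v = 1.5 m/s

Energy conservation: mgh = ½mv_top² + mg(2r)
v_top² = 2g(h − 2r) = 2(9.8)(0.43 − 0.3200) = 2.156
v_top = 1.468 m/s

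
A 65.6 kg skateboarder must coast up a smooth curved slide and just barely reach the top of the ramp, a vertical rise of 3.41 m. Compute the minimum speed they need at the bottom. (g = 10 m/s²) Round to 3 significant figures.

v = 8.26 m/s

At the top they are momentarily at rest, so all KE converts to PE: ½mv² = mgh
v = √(2gh) = √(2 × 10 × 3.41) = 8.258 m/s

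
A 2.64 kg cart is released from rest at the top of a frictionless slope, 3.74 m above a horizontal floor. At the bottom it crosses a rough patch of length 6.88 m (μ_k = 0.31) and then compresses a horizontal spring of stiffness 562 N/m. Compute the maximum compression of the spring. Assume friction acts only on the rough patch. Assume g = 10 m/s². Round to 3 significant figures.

x = 0.389 m

Initial energy: E₁ = mgh = (2.64)(10)(3.74) = 98.736 J
Friction removes W_f = μ_k mg d = (0.31)(2.64)(10)(6.88) = 56.31 J
Energy reaching the spring: E = 98.736 − 56.31 = 42.430 J
At max compression ½kx² = E ⇒ x = √(2E/k) = √(2 × 42.430/562) = 0.3886 m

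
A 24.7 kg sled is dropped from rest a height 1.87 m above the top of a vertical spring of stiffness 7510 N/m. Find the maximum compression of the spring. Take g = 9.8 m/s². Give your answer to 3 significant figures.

Let x be the compression. The total drop is H + x, and the sled is instantaneously at rest at max compression, so energy conservation gives:
mg(H + x) = ½kx²
½(7510)x² − (24.7)(9.8)x − (24.7)(9.8)(1.87) = 0
3755x² − 242.1x − 452.7 = 0
x = [242.1 + √(58593 + 6.7988e+06)]/(2 × 3755) = 0.3809 m

x = 0.381 m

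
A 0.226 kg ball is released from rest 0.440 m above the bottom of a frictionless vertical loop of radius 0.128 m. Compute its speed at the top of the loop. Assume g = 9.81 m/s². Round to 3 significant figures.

v = 1.90 m/s

Energy conservation: mgh = ½mv_top² + mg(2r)
v_top² = 2g(h − 2r) = 2(9.81)(0.440 − 0.2560) = 3.610
v_top = 1.900 m/s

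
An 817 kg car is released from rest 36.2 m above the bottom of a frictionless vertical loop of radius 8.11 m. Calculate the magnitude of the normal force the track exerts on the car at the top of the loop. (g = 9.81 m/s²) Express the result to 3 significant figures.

Energy from release to top (height 2r): mgh = ½mv_top² + mg(2r)
v_top² = 2g(h − 2r) = 2(9.81)(36.2 − 16.22) = 392.01 m²/s²
At the top, both N and weight point toward the centre: N + mg = mv_top²/r
N = m(v_top²/r − g) = 817(392.01/8.11 − 9.81) = 31476 N

N = 31500 N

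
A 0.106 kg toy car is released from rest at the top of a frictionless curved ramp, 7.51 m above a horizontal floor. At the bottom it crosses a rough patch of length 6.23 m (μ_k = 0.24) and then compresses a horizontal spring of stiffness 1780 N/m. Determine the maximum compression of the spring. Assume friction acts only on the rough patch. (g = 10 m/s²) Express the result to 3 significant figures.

x = 0.0846 m

Initial energy: E₁ = mgh = (0.106)(10)(7.51) = 7.9606 J
Friction removes W_f = μ_k mg d = (0.24)(0.106)(10)(6.23) = 1.585 J
Energy reaching the spring: E = 7.9606 − 1.585 = 6.3757 J
At max compression ½kx² = E ⇒ x = √(2E/k) = √(2 × 6.3757/1780) = 0.08464 m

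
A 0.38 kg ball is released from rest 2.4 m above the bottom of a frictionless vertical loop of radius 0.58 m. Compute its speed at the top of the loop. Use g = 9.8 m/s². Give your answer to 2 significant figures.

Energy conservation: mgh = ½mv_top² + mg(2r)
v_top² = 2g(h − 2r) = 2(9.8)(2.4 − 1.160) = 24.30
v_top = 4.930 m/s

v = 4.9 m/s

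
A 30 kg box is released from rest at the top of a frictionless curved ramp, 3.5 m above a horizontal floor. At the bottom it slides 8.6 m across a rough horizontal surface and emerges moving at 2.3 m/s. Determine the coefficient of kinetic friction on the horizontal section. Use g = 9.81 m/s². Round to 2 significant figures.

Energy bookkeeping (friction removes W_f = μ_k N d):
mgh = ½mv² + μ_k m g d
mgh = 1030.0 J; ½mv² = 79.350 J
W_f = 1030.0 − 79.350 = 950.7 J
μ_k = W_f/(mg·d) = 950.7/(294.3 × 8.6) = 0.3756

μ_k = 0.38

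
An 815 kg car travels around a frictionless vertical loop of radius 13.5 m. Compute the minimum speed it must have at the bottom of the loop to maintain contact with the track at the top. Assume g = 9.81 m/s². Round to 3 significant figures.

v = 25.7 m/s

At the top: mg = mv_top²/r ⇒ v_top² = gr = 132.4 m²/s²
Energy from bottom to top (height 2r): ½mv_bot² = ½mv_top² + mg(2r)
v_bot² = gr + 4gr = 5gr = 662.2
v_bot = √(5gr) = 25.73 m/s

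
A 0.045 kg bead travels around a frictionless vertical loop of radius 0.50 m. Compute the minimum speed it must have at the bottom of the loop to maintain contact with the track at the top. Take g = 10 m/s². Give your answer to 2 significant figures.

v = 5.0 m/s

At the top: mg = mv_top²/r ⇒ v_top² = gr = 5.000 m²/s²
Energy from bottom to top (height 2r): ½mv_bot² = ½mv_top² + mg(2r)
v_bot² = gr + 4gr = 5gr = 25.00
v_bot = √(5gr) = 5.000 m/s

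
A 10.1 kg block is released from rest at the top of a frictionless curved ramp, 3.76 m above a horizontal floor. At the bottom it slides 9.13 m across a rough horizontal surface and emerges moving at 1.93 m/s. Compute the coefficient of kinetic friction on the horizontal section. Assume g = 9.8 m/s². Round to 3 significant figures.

μ_k = 0.391

Applying the work–energy principle:
mgh = ½mv² + μ_k m g d
mgh = 372.16 J; ½mv² = 18.811 J
W_f = 372.16 − 18.811 = 353.4 J
μ_k = W_f/(mg·d) = 353.4/(98.98 × 9.13) = 0.3910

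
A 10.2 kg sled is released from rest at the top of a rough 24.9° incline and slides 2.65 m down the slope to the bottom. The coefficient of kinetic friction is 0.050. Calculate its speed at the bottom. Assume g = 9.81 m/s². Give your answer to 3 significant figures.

v = 4.42 m/s

Work–energy: mg(L sinθ) − μ_k(mg cosθ)L = ½mv²
mgh = mgL sinθ = (10.2)(9.81)(2.65)sin24.9° = 111.64 J
W_f = μ_k mg cosθ · L = (0.050)(10.2)(9.81)cos24.9°·2.65 = 12.03 J
½mv² = 111.64 − 12.03 = 99.618 J
v = √(2 × 99.618/10.2) = 4.420 m/s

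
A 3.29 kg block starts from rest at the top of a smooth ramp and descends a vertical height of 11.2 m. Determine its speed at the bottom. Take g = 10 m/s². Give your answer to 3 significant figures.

v = 15.0 m/s

By conservation of mechanical energy, mgh = ½mv²
The mass cancels from both sides.
v = √(2gh) = √(2 × 10 × 11.2) = √224.00 = 14.97 m/s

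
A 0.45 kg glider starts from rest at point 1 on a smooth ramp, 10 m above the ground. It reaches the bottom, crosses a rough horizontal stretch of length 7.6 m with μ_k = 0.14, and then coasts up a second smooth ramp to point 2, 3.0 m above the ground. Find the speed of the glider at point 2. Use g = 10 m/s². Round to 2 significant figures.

Energy at 1: mgh₁ = (0.45)(10)(10) = 45.000 J
Friction loss: W_f = μ_k mg d = 4.788 J
At 2: ½mv² + mgh₂ = mgh₁ − W_f
½mv² = 45.000 − 4.788 − 13.500 = 26.712 J
v = √(2 × 26.712/0.45) = 10.90 m/s

v = 11 m/s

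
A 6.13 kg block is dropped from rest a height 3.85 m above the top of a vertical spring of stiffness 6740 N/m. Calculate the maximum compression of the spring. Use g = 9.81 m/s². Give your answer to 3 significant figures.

Measuring PE from the top of the relaxed spring, at max compression the block has dropped H + x with zero KE, so:
mg(H + x) = ½kx²
½(6740)x² − (6.13)(9.81)x − (6.13)(9.81)(3.85) = 0
3370x² − 60.14x − 231.5 = 0
x = [60.14 + √(3616 + 3.1209e+06)]/(2 × 3370) = 0.2712 m

x = 0.271 m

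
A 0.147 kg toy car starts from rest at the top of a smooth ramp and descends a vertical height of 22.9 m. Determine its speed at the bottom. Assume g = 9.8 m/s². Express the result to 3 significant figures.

By conservation of mechanical energy, mgh = ½mv²
v = √(2gh) = √(2 × 9.8 × 22.9) = √448.84 = 21.19 m/s

v = 21.2 m/s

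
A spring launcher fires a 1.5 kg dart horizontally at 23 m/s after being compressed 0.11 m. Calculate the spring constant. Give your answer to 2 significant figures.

Energy stored in the spring equals the launch KE: ½kx² = ½mv²
k = mv²/x² = (1.5)(23)²/(0.11)² = 65579 N/m

k = 66000 N/m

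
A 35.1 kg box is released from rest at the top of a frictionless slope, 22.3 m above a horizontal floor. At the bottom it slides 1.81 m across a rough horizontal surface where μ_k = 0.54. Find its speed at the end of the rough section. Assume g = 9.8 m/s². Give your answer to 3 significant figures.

v = 20.4 m/s

Applying the work–energy principle:
mgh = ½mv² + μ_k m g d
W_f = μ_k mg d = (0.54)(35.1)(9.8)(1.81) = 336.2 J
½mv² = mgh − W_f = 7670.8 − 336.2 = 7334.5 J
v = √(2 × 7334.5/35.1) = 20.44 m/s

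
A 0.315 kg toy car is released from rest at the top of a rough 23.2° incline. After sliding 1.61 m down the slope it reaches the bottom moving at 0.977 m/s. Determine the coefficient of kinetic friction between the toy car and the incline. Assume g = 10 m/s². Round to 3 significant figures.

μ_k = 0.396

mgh = ½mv² + μ_k (mg cosθ) L, with h = L sinθ
mgL sinθ = 1.9979 J; ½mv² = 0.15034 J
W_f = 1.9979 − 0.15034 = 1.848 J
μ_k = W_f/(mg cosθ · L) = 1.848/(2.895 × 1.61) = 0.3963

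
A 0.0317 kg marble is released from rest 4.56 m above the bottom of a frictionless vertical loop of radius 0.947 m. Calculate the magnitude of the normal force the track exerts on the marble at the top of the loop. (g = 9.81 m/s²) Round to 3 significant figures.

Energy from release to top (height 2r): mgh = ½mv_top² + mg(2r)
v_top² = 2g(h − 2r) = 2(9.81)(4.56 − 1.894) = 52.307 m²/s²
At the top, both N and weight point toward the centre: N + mg = mv_top²/r
N = m(v_top²/r − g) = 0.0317(52.307/0.947 − 9.81) = 1.440 N

N = 1.44 N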